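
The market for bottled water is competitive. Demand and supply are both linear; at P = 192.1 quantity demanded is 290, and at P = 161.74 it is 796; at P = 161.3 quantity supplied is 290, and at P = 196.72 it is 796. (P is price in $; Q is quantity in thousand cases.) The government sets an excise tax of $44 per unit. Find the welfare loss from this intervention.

Demand slope = (161.74 − 192.1)/(796 − 290) = −0.06, so P = 209.5 − 0.06Q.
Supply slope = (196.72 − 161.3)/(796 − 290) = 0.07, so P = 141 + 0.07Q.
Competitive equilibrium: 209.5 − 0.06Q = 141 + 0.07Q → Q* = 526.92308, P* = 177.88462.
With the tax, the buyer price exceeds the seller price by 44: (209.5 − 0.06Q) − (141 + 0.07Q) = 44 → Q' = 188.46154.
ΔQ = 526.92308 − 188.46154 = 338.46154; the wedge equals the tax, 44.
Deadweight loss = ½ × 338.46154 × 44 = $7446.15 thousand.

$7446.15 thousand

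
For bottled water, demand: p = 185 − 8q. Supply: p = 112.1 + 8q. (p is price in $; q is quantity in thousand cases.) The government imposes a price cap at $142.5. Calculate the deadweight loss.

Competitive equilibrium: 185 − 8q = 112.1 + 8q → q* = 4.5563, p* = 148.55.
At the ceiling p = 142.5, quantity supplied = (142.5 − 112.1)/8 = 3.8.
Willingness to pay at q' = 3.8: 185 − 8·3.8 = 154.6.
Δq = 4.5563 − 3.8 = 0.7563; wedge = 154.6 − 142.5 = 12.1.
DWL = ½ × 0.7563 × 12.1 = $4.58 thousand.

$4.58 thousand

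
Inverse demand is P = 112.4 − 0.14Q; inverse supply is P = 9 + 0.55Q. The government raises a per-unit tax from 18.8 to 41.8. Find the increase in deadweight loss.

Competitive equilibrium: 112.4 − 0.14Q = 9 + 0.55Q → Q* = 149.8551, P* = 91.4203.
For a per-unit tax t: ΔQ = t/0.69, so DWL = ½·t·(t/0.69) = t²/1.38.
At t = 18.8: DWL = 256.116. At t = 41.8: DWL = 1266.116.
Increase = 1266.116 − 256.116 = 1010.

1010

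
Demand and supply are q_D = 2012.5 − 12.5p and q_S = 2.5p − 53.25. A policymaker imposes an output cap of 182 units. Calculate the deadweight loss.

In inverse form: demand p = 161 − 0.08q, supply p = 21.3 + 0.4q.
Competitive equilibrium: 161 − 0.08q = 21.3 + 0.4q → q* = 291.0417, p* = 137.7167.
At q = 182: demand price = 161 − 0.08·182 = 146.44; supply price = 21.3 + 0.4·182 = 94.1.
Δq = 291.0417 − 182 = 109.0417; wedge = 146.44 − 94.1 = 52.34.
Welfare loss = ½ × 109.0417 × 52.34 = 2853.62.

2853.62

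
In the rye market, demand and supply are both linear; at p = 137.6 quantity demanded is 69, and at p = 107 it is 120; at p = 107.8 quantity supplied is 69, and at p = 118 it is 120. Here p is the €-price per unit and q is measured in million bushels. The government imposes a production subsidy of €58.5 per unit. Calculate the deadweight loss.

€2138.91 million

Demand slope = (107 − 137.6)/(120 − 69) = −0.6, so p = 179 − 0.6q.
Supply slope = (118 − 107.8)/(120 − 69) = 0.2, so p = 94 + 0.2q.
Competitive equilibrium: 179 − 0.6q = 94 + 0.2q → q* = 106.25, p* = 115.25.
The subsidy lowers effective supply by 58.5: p = 35.5 + 0.2q.
New quantity: 179 − 0.6q = 35.5 + 0.2q → q' = 179.375.
Overproduction Δq = 179.375 − 106.25 = 73.125; wedge = subsidy = 58.5.
DWL = ½ × 73.125 × 58.5 = €2138.91 million.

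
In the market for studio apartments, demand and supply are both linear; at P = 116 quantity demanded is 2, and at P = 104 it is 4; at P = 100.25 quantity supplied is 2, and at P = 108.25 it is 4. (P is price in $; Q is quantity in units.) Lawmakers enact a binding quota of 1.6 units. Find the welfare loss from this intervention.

$19.50

Demand slope = (104 − 116)/(4 − 2) = −6, so P = 128 − 6Q.
Supply slope = (108.25 − 100.25)/(4 − 2) = 4, so P = 92.25 + 4Q.
Competitive equilibrium: 128 − 6Q = 92.25 + 4Q → Q* = 3.575, P* = 106.55.
At Q = 1.6: demand price = 128 − 6·1.6 = 118.4; supply price = 92.25 + 4·1.6 = 98.65.
ΔQ = 3.575 − 1.6 = 1.975; wedge = 118.4 − 98.65 = 19.75.
Welfare loss = ½ × 1.975 × 19.75 = $19.50.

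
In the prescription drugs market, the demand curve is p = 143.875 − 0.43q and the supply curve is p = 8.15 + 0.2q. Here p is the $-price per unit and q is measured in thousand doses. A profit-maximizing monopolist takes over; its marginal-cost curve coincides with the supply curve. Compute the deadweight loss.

$2405.88 thousand

Competitive equilibrium: 143.875 − 0.43q = 8.15 + 0.2q → q* = 215.4365, p* = 51.2373.
Marginal revenue: MR = 143.875 − 0.86q. Set MR = MC: 143.875 − 0.86q = 8.15 + 0.2q → q_m = 128.0425.
Price p_m = 143.875 − 0.43·128.0425 = 88.8167; MC(q_m) = 8.15 + 0.2·128.0425 = 33.7585.
Competitive q* = 215.4365, so Δq = 87.394; wedge = 88.8167 − 33.7585 = 55.0582.
Welfare loss = ½ × 87.394 × 55.0582 = $2405.88 thousand.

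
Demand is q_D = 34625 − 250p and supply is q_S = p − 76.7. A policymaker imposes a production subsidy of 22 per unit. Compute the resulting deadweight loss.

In inverse form: demand p = 138.5 − 0.004q, supply p = 76.7 + q.
Competitive equilibrium: 138.5 − 0.004q = 76.7 + q → q* = 61.5538, p* = 138.2538.
The subsidy lowers effective supply by 22: p = 54.7 + q.
New quantity: 138.5 − 0.004q = 54.7 + q → q' = 83.4661.
Overproduction Δq = 83.4661 − 61.5538 = 21.9123; wedge = subsidy = 22.
The triangle = ½ × 21.9123 × 22 = 241.04.

241.04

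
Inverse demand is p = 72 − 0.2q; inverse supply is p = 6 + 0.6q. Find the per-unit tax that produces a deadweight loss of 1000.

Competitive equilibrium: 72 − 0.2q = 6 + 0.6q → q* = 82.5, p* = 55.5.
A tax t gives Δq = t/0.8 and wedge t, so DWL = t²/1.6.
t²/1.6 = 1000 → t² = 1600 → t = 40.

40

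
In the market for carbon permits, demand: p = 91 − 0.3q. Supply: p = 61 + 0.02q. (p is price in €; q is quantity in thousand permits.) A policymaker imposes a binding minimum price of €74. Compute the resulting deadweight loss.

Competitive equilibrium: 91 − 0.3q = 61 + 0.02q → q* = 93.75, p* = 62.875.
At the floor p = 74, quantity demanded = (91 − 74)/0.3 = 56.6667.
Sellers' marginal cost at q' = 56.6667: 61 + 0.02·56.6667 = 62.1333.
Δq = 93.75 − 56.6667 = 37.0833; wedge = 74 − 62.1333 = 11.8667.
Welfare loss = ½ × 37.0833 × 11.8667 = €220.03 thousand.

€220.03 thousand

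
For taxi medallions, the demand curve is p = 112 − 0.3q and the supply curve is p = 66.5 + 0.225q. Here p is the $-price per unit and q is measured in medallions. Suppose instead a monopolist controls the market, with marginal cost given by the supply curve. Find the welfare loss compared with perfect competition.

Competitive equilibrium: 112 − 0.3q = 66.5 + 0.225q → q* = 86.6667, p* = 86.
Marginal revenue: MR = 112 − 0.6q. Set MR = MC: 112 − 0.6q = 66.5 + 0.225q → q_m = 55.1515.
Price p_m = 112 − 0.3·55.1515 = 95.4546; MC(q_m) = 66.5 + 0.225·55.1515 = 78.9091.
Competitive q* = 86.6667, so Δq = 31.5152; wedge = 95.4546 − 78.9091 = 16.5455.
Welfare loss = ½ × 31.5152 × 16.5455 = $260.72.

$260.72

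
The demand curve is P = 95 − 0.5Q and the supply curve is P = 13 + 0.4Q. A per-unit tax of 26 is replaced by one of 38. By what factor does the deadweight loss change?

2.136

Competitive equilibrium: 95 − 0.5Q = 13 + 0.4Q → Q* = 91.1111, P* = 49.4444.
For a per-unit tax t: ΔQ = t/0.9, so DWL = ½·t·(t/0.9) = t²/1.8.
At t = 26: DWL = 375.556. At t = 38: DWL = 802.222.
Ratio = (38/26)² = 2.136.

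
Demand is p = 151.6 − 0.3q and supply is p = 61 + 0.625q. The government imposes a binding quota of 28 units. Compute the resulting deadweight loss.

2262.75

Competitive equilibrium: 151.6 − 0.3q = 61 + 0.625q → q* = 97.9459, p* = 122.2162.
At q = 28: demand price = 151.6 − 0.3·28 = 143.2; supply price = 61 + 0.625·28 = 78.5.
Δq = 97.9459 − 28 = 69.9459; wedge = 143.2 − 78.5 = 64.7.
Welfare loss = ½ × 69.9459 × 64.7 = 2262.75.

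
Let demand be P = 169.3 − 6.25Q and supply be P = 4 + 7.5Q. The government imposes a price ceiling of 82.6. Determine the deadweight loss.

16.34

Competitive equilibrium: 169.3 − 6.25Q = 4 + 7.5Q → Q* = 12.0218, P* = 94.1636.
At the ceiling P = 82.6, quantity supplied = (82.6 − 4)/7.5 = 10.48.
Willingness to pay at Q' = 10.48: 169.3 − 6.25·10.48 = 103.8.
ΔQ = 12.0218 − 10.48 = 1.5418; wedge = 103.8 − 82.6 = 21.2.
Welfare loss = ½ × 1.5418 × 21.2 = 16.34.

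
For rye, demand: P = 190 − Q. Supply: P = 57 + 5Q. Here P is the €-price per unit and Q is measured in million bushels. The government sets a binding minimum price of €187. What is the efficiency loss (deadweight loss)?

Competitive equilibrium: 190 − Q = 57 + 5Q → Q* = 22.16667, P* = 167.83333.
At the floor P = 187, quantity demanded = (190 − 187)/1 = 3.
Sellers' marginal cost at Q' = 3: 57 + 5·3 = 72.
ΔQ = 22.16667 − 3 = 19.16667; wedge = 187 − 72 = 115.
Welfare loss = ½ × 19.16667 × 115 = €1102.08 million.

€1102.08 million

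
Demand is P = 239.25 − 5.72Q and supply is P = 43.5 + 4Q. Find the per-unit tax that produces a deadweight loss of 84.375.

Competitive equilibrium: 239.25 − 5.72Q = 43.5 + 4Q → Q* = 20.1389, P* = 124.0556.
A tax t gives ΔQ = t/9.72 and wedge t, so DWL = t²/19.44.
t²/19.44 = 84.375 → t² = 1640.25 → t = 40.5.

40.5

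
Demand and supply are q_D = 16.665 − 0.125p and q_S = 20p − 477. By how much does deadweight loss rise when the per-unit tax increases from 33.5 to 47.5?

70.43

In inverse form: demand p = 133.32 − 8q, supply p = 23.85 + 0.05q.
Competitive equilibrium: 133.32 − 8q = 23.85 + 0.05q → q* = 13.5988, p* = 24.5299.
For a per-unit tax t: Δq = t/8.05, so DWL = ½·t·(t/8.05) = t²/16.1.
At t = 33.5: DWL = 69.705. At t = 47.5: DWL = 140.1398.
Increase = 140.1398 − 69.705 = 70.43.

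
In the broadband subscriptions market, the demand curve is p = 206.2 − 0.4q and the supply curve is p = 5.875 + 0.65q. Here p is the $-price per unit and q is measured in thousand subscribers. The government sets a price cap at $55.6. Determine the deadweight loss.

$6857.14 thousand

Competitive equilibrium: 206.2 − 0.4q = 5.875 + 0.65q → q* = 190.7857, p* = 129.8857.
At the ceiling p = 55.6, quantity supplied = (55.6 − 5.875)/0.65 = 76.5.
Willingness to pay at q' = 76.5: 206.2 − 0.4·76.5 = 175.6.
Δq = 190.7857 − 76.5 = 114.2857; wedge = 175.6 − 55.6 = 120.
DWL = ½ × 114.2857 × 120 = $6857.14 thousand.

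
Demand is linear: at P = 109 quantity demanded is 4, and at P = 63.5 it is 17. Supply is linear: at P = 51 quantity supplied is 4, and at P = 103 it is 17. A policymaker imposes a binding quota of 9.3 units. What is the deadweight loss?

Demand slope = (63.5 − 109)/(17 − 4) = −3.5, so P = 123 − 3.5Q.
Supply slope = (103 − 51)/(17 − 4) = 4, so P = 35 + 4Q.
Competitive equilibrium: 123 − 3.5Q = 35 + 4Q → Q* = 11.7333, P* = 81.9333.
At Q = 9.3: demand price = 123 − 3.5·9.3 = 90.45; supply price = 35 + 4·9.3 = 72.2.
ΔQ = 11.7333 − 9.3 = 2.4333; wedge = 90.45 − 72.2 = 18.25.
The triangle = ½ × 2.4333 × 18.25 = 22.20.

22.20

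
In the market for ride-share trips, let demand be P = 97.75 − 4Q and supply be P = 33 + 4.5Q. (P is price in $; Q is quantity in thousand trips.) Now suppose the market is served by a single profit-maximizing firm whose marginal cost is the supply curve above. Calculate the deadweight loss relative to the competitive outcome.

$25.25 thousand

Competitive equilibrium: 97.75 − 4Q = 33 + 4.5Q → Q* = 7.6176, P* = 67.2794.
Marginal revenue: MR = 97.75 − 8Q. Set MR = MC: 97.75 − 8Q = 33 + 4.5Q → Q_m = 5.18.
Price P_m = 97.75 − 4·5.18 = 77.03; MC(Q_m) = 33 + 4.5·5.18 = 56.31.
Competitive Q* = 7.6176, so ΔQ = 2.4376; wedge = 77.03 − 56.31 = 20.72.
The triangle = ½ × 2.4376 × 20.72 = $25.25 thousand.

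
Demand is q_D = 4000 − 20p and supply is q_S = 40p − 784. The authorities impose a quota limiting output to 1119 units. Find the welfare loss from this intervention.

62049.50

In inverse form: demand p = 200 − 0.05q, supply p = 19.6 + 0.025q.
Competitive equilibrium: 200 − 0.05q = 19.6 + 0.025q → q* = 2405.3333, p* = 79.7333.
At q = 1119: demand price = 200 − 0.05·1119 = 144.05; supply price = 19.6 + 0.025·1119 = 47.575.
Δq = 2405.3333 − 1119 = 1286.3333; wedge = 144.05 − 47.575 = 96.475.
Deadweight loss = ½ × 1286.3333 × 96.475 = 62049.50.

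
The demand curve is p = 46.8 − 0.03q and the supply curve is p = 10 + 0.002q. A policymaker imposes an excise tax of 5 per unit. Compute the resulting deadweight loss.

390.625

Competitive equilibrium: 46.8 − 0.03q = 10 + 0.002q → q* = 1150, p* = 12.3.
With the tax, the buyer price exceeds the seller price by 5: (46.8 − 0.03q) − (10 + 0.002q) = 5 → q' = 993.75.
Δq = 1150 − 993.75 = 156.25; the wedge equals the tax, 5.
DWL = ½ × 156.25 × 5 = 390.625.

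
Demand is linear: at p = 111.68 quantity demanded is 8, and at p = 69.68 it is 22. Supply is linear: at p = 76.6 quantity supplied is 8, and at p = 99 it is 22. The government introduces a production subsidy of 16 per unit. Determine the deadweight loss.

Demand slope = (69.68 − 111.68)/(22 − 8) = −3, so p = 135.68 − 3q.
Supply slope = (99 − 76.6)/(22 − 8) = 1.6, so p = 63.8 + 1.6q.
Competitive equilibrium: 135.68 − 3q = 63.8 + 1.6q → q* = 15.6261, p* = 88.8017.
The subsidy lowers effective supply by 16: p = 47.8 + 1.6q.
New quantity: 135.68 − 3q = 47.8 + 1.6q → q' = 19.1043.
Overproduction Δq = 19.1043 − 15.6261 = 3.4782; wedge = subsidy = 16.
The triangle = ½ × 3.4782 × 16 = 27.83.

27.83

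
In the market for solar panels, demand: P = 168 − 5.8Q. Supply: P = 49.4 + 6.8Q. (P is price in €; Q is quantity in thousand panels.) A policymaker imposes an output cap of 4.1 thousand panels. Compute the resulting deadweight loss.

€177.82 thousand

Competitive equilibrium: 168 − 5.8Q = 49.4 + 6.8Q → Q* = 9.4127, P* = 113.4063.
At Q = 4.1: demand price = 168 − 5.8·4.1 = 144.22; supply price = 49.4 + 6.8·4.1 = 77.28.
ΔQ = 9.4127 − 4.1 = 5.3127; wedge = 144.22 − 77.28 = 66.94.
Deadweight loss = ½ × 5.3127 × 66.94 = €177.82 thousand.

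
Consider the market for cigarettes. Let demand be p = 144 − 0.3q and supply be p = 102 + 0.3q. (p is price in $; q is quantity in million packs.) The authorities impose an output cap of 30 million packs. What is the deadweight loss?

Competitive equilibrium: 144 − 0.3q = 102 + 0.3q → q* = 70, p* = 123.
At q = 30: demand price = 144 − 0.3·30 = 135; supply price = 102 + 0.3·30 = 111.
Δq = 70 − 30 = 40; wedge = 135 − 111 = 24.
Deadweight loss = ½ × 40 × 24 = $480 million.

$480 million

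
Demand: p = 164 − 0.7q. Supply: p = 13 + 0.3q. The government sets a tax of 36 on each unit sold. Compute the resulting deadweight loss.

Competitive equilibrium: 164 − 0.7q = 13 + 0.3q → q* = 151, p* = 58.3.
With the tax, the buyer price exceeds the seller price by 36: (164 − 0.7q) − (13 + 0.3q) = 36 → q' = 115.
Δq = 151 − 115 = 36; the wedge equals the tax, 36.
Deadweight loss = ½ × 36 × 36 = 648.

648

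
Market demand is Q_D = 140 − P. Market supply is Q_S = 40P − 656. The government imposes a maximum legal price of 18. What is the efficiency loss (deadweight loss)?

In inverse form: demand P = 140 − Q, supply P = 16.4 + 0.025Q.
Competitive equilibrium: 140 − Q = 16.4 + 0.025Q → Q* = 120.5854, P* = 19.4146.
At the ceiling P = 18, quantity supplied = (18 − 16.4)/0.025 = 64.
Willingness to pay at Q' = 64: 140 − 1·64 = 76.
ΔQ = 120.5854 − 64 = 56.5854; wedge = 76 − 18 = 58.
DWL = ½ × 56.5854 × 58 = 1640.98.

1640.98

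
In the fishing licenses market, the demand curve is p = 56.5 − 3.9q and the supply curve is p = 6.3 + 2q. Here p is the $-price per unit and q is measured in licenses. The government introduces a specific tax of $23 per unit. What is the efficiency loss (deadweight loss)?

$44.83

Competitive equilibrium: 56.5 − 3.9q = 6.3 + 2q → q* = 8.5085, p* = 23.3169.
With the tax, the buyer price exceeds the seller price by 23: (56.5 − 3.9q) − (6.3 + 2q) = 23 → q' = 4.6102.
Δq = 8.5085 − 4.6102 = 3.8983; the wedge equals the tax, 23.
Welfare loss = ½ × 3.8983 × 23 = $44.83.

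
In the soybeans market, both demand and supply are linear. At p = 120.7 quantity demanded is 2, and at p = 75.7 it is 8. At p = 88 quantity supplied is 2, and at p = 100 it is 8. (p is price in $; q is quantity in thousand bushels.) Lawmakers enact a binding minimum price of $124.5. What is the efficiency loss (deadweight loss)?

Demand slope = (75.7 − 120.7)/(8 − 2) = −7.5, so p = 135.7 − 7.5q.
Supply slope = (100 − 88)/(8 − 2) = 2, so p = 84 + 2q.
Competitive equilibrium: 135.7 − 7.5q = 84 + 2q → q* = 5.4421, p* = 94.8842.
At the floor p = 124.5, quantity demanded = (135.7 − 124.5)/7.5 = 1.4933.
Sellers' marginal cost at q' = 1.4933: 84 + 2·1.4933 = 86.9866.
Δq = 5.4421 − 1.4933 = 3.9488; wedge = 124.5 − 86.9866 = 37.5134.
Deadweight loss = ½ × 3.9488 × 37.5134 = $74.07 thousand.

$74.07 thousand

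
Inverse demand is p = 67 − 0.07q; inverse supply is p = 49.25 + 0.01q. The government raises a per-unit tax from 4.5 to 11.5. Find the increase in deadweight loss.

700

Competitive equilibrium: 67 − 0.07q = 49.25 + 0.01q → q* = 221.875, p* = 51.4688.
For a per-unit tax t: Δq = t/0.08, so DWL = ½·t·(t/0.08) = t²/0.16.
At t = 4.5: DWL = 126.563. At t = 11.5: DWL = 826.563.
Increase = 826.563 − 126.563 = 700.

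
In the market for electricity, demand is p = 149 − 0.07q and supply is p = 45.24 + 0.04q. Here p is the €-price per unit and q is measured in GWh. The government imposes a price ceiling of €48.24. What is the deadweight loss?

Competitive equilibrium: 149 − 0.07q = 45.24 + 0.04q → q* = 943.2727, p* = 82.9709.
At the ceiling p = 48.24, quantity supplied = (48.24 − 45.24)/0.04 = 75.
Willingness to pay at q' = 75: 149 − 0.07·75 = 143.75.
Δq = 943.2727 − 75 = 868.2727; wedge = 143.75 − 48.24 = 95.51.
DWL = ½ × 868.2727 × 95.51 = €41464.36.

€41464.36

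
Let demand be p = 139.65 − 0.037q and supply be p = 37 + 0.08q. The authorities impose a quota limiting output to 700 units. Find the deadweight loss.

Competitive equilibrium: 139.65 − 0.037q = 37 + 0.08q → q* = 877.3504, p* = 107.188.
At q = 700: demand price = 139.65 − 0.037·700 = 113.75; supply price = 37 + 0.08·700 = 93.
Δq = 877.3504 − 700 = 177.3504; wedge = 113.75 − 93 = 20.75.
The triangle = ½ × 177.3504 × 20.75 = 1840.01.

1840.01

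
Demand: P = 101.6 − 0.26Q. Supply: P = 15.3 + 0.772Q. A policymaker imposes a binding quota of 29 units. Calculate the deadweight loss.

Competitive equilibrium: 101.6 − 0.26Q = 15.3 + 0.772Q → Q* = 83.624, P* = 79.8578.
At Q = 29: demand price = 101.6 − 0.26·29 = 94.06; supply price = 15.3 + 0.772·29 = 37.688.
ΔQ = 83.624 − 29 = 54.624; wedge = 94.06 − 37.688 = 56.372.
Deadweight loss = ½ × 54.624 × 56.372 = 1539.63.

1539.63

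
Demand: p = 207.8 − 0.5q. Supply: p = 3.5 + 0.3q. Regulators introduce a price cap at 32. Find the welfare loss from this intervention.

Competitive equilibrium: 207.8 − 0.5q = 3.5 + 0.3q → q* = 255.375, p* = 80.1125.
At the ceiling p = 32, quantity supplied = (32 − 3.5)/0.3 = 95.
Willingness to pay at q' = 95: 207.8 − 0.5·95 = 160.3.
Δq = 255.375 − 95 = 160.375; wedge = 160.3 − 32 = 128.3.
The triangle = ½ × 160.375 × 128.3 = 10288.06.

10288.06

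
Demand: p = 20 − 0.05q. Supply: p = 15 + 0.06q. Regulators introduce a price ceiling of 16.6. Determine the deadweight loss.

19.41

Competitive equilibrium: 20 − 0.05q = 15 + 0.06q → q* = 45.4545, p* = 17.7273.
At the ceiling p = 16.6, quantity supplied = (16.6 − 15)/0.06 = 26.6667.
Willingness to pay at q' = 26.6667: 20 − 0.05·26.6667 = 18.6667.
Δq = 45.4545 − 26.6667 = 18.7878; wedge = 18.6667 − 16.6 = 2.0667.
The triangle = ½ × 18.7878 × 2.0667 = 19.41.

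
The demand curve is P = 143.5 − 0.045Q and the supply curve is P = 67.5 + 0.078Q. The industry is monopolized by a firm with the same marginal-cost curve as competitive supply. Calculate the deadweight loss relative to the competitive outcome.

1684.61

Competitive equilibrium: 143.5 − 0.045Q = 67.5 + 0.078Q → Q* = 617.8862, P* = 115.6951.
Marginal revenue: MR = 143.5 − 0.09Q. Set MR = MC: 143.5 − 0.09Q = 67.5 + 0.078Q → Q_m = 452.381.
Price P_m = 143.5 − 0.045·452.381 = 123.1429; MC(Q_m) = 67.5 + 0.078·452.381 = 102.7857.
Competitive Q* = 617.8862, so ΔQ = 165.5052; wedge = 123.1429 − 102.7857 = 20.3572.
DWL = ½ × 165.5052 × 20.3572 = 1684.61.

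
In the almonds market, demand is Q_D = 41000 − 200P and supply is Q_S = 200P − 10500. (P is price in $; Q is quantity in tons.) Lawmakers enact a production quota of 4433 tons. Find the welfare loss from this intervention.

In inverse form: demand P = 205 − 0.005Q, supply P = 52.5 + 0.005Q.
Competitive equilibrium: 205 − 0.005Q = 52.5 + 0.005Q → Q* = 15250, P* = 128.75.
At Q = 4433: demand price = 205 − 0.005·4433 = 182.835; supply price = 52.5 + 0.005·4433 = 74.665.
ΔQ = 15250 − 4433 = 10817; wedge = 182.835 − 74.665 = 108.17.
Deadweight loss = ½ × 10817 × 108.17 = $585037.445.

$585037.445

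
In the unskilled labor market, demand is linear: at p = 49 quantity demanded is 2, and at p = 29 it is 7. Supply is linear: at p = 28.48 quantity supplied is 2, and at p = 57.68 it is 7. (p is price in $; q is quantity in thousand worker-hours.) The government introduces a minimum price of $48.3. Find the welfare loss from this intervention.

Demand slope = (29 − 49)/(7 − 2) = −4, so p = 57 − 4q.
Supply slope = (57.68 − 28.48)/(7 − 2) = 5.84, so p = 16.8 + 5.84q.
Competitive equilibrium: 57 − 4q = 16.8 + 5.84q → q* = 4.0854, p* = 40.6585.
At the floor p = 48.3, quantity demanded = (57 − 48.3)/4 = 2.175.
Sellers' marginal cost at q' = 2.175: 16.8 + 5.84·2.175 = 29.502.
Δq = 4.0854 − 2.175 = 1.9104; wedge = 48.3 − 29.502 = 18.798.
The triangle = ½ × 1.9104 × 18.798 = $17.96 thousand.

$17.96 thousand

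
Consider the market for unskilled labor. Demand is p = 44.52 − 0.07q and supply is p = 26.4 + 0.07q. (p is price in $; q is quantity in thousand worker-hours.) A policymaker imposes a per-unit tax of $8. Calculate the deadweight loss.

Competitive equilibrium: 44.52 − 0.07q = 26.4 + 0.07q → q* = 129.4286, p* = 35.46.
With the tax, the buyer price exceeds the seller price by 8: (44.52 − 0.07q) − (26.4 + 0.07q) = 8 → q' = 72.2857.
Δq = 129.4286 − 72.2857 = 57.1429; the wedge equals the tax, 8.
DWL = ½ × 57.1429 × 8 = $228.57 thousand.

$228.57 thousand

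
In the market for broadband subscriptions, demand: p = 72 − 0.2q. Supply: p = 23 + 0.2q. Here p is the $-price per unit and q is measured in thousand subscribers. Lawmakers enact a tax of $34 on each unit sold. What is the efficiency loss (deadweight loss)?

$1445 thousand

Competitive equilibrium: 72 − 0.2q = 23 + 0.2q → q* = 122.5, p* = 47.5.
With the tax, the buyer price exceeds the seller price by 34: (72 − 0.2q) − (23 + 0.2q) = 34 → q' = 37.5.
Δq = 122.5 − 37.5 = 85; the wedge equals the tax, 34.
The triangle = ½ × 85 × 34 = $1445 thousand.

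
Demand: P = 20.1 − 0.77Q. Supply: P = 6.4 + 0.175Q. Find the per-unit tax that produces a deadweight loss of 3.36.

Competitive equilibrium: 20.1 − 0.77Q = 6.4 + 0.175Q → Q* = 14.4974, P* = 8.937.
A tax t gives ΔQ = t/0.945 and wedge t, so DWL = t²/1.89.
t²/1.89 = 3.36 → t² = 6.3504 → t = 2.52.

2.52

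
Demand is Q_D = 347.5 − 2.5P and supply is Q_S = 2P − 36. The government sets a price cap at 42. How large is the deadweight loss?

In inverse form: demand P = 139 − 0.4Q, supply P = 18 + 0.5Q.
Competitive equilibrium: 139 − 0.4Q = 18 + 0.5Q → Q* = 134.4444, P* = 85.2222.
At the ceiling P = 42, quantity supplied = (42 − 18)/0.5 = 48.
Willingness to pay at Q' = 48: 139 − 0.4·48 = 119.8.
ΔQ = 134.4444 − 48 = 86.4444; wedge = 119.8 − 42 = 77.8.
The triangle = ½ × 86.4444 × 77.8 = 3362.69.

3362.69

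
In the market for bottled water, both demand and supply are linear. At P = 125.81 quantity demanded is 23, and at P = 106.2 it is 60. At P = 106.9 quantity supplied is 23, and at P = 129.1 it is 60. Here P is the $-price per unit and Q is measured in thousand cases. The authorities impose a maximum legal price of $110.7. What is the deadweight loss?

$61.12 thousand

Demand slope = (106.2 − 125.81)/(60 − 23) = −0.53, so P = 138 − 0.53Q.
Supply slope = (129.1 − 106.9)/(60 − 23) = 0.6, so P = 93.1 + 0.6Q.
Competitive equilibrium: 138 − 0.53Q = 93.1 + 0.6Q → Q* = 39.7345, P* = 116.9407.
At the ceiling P = 110.7, quantity supplied = (110.7 − 93.1)/0.6 = 29.3333.
Willingness to pay at Q' = 29.3333: 138 − 0.53·29.3333 = 122.4534.
ΔQ = 39.7345 − 29.3333 = 10.4012; wedge = 122.4534 − 110.7 = 11.7534.
Deadweight loss = ½ × 10.4012 × 11.7534 = $61.12 thousand.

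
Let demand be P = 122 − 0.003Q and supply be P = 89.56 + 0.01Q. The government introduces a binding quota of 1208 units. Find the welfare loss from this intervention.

10772.83

Competitive equilibrium: 122 − 0.003Q = 89.56 + 0.01Q → Q* = 2495.3846, P* = 114.5138.
At Q = 1208: demand price = 122 − 0.003·1208 = 118.376; supply price = 89.56 + 0.01·1208 = 101.64.
ΔQ = 2495.3846 − 1208 = 1287.3846; wedge = 118.376 − 101.64 = 16.736.
The triangle = ½ × 1287.3846 × 16.736 = 10772.83.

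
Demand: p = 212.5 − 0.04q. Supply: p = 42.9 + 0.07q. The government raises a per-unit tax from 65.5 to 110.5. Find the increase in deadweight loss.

36000

Competitive equilibrium: 212.5 − 0.04q = 42.9 + 0.07q → q* = 1541.8182, p* = 150.8273.
For a per-unit tax t: Δq = t/0.11, so DWL = ½·t·(t/0.11) = t²/0.22.
At t = 65.5: DWL = 19501.136. At t = 110.5: DWL = 55501.136.
Increase = 55501.136 − 19501.136 = 36000.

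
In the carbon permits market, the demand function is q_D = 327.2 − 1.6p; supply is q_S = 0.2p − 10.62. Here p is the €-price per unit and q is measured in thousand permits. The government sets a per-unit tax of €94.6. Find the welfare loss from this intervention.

In inverse form: demand p = 204.5 − 0.625q, supply p = 53.1 + 5q.
Competitive equilibrium: 204.5 − 0.625q = 53.1 + 5q → q* = 26.9156, p* = 187.6778.
With the tax, the buyer price exceeds the seller price by 94.6: (204.5 − 0.625q) − (53.1 + 5q) = 94.6 → q' = 10.0978.
Δq = 26.9156 − 10.0978 = 16.8178; the wedge equals the tax, 94.6.
The triangle = ½ × 16.8178 × 94.6 = €795.48 thousand.

€795.48 thousand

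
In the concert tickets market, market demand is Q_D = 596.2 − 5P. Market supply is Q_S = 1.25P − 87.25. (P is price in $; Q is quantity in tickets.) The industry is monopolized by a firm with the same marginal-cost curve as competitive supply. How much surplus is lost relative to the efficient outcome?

In inverse form: demand P = 119.24 − 0.2Q, supply P = 69.8 + 0.8Q.
Competitive equilibrium: 119.24 − 0.2Q = 69.8 + 0.8Q → Q* = 49.44, P* = 109.352.
Marginal revenue: MR = 119.24 − 0.4Q. Set MR = MC: 119.24 − 0.4Q = 69.8 + 0.8Q → Q_m = 41.2.
Price P_m = 119.24 − 0.2·41.2 = 111; MC(Q_m) = 69.8 + 0.8·41.2 = 102.76.
Competitive Q* = 49.44, so ΔQ = 8.24; wedge = 111 − 102.76 = 8.24.
The triangle = ½ × 8.24 × 8.24 = $33.95.

$33.95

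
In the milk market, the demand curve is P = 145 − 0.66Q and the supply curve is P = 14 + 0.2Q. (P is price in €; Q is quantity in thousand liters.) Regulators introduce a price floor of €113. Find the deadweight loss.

€4636.65 thousand

Competitive equilibrium: 145 − 0.66Q = 14 + 0.2Q → Q* = 152.3256, P* = 44.4651.
At the floor P = 113, quantity demanded = (145 − 113)/0.66 = 48.4848.
Sellers' marginal cost at Q' = 48.4848: 14 + 0.2·48.4848 = 23.697.
ΔQ = 152.3256 − 48.4848 = 103.8408; wedge = 113 − 23.697 = 89.303.
Deadweight loss = ½ × 103.8408 × 89.303 = €4636.65 thousand.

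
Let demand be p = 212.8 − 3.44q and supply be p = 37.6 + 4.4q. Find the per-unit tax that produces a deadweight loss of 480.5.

86.8

Competitive equilibrium: 212.8 − 3.44q = 37.6 + 4.4q → q* = 22.3469, p* = 135.9265.
A tax t gives Δq = t/7.84 and wedge t, so DWL = t²/15.68.
t²/15.68 = 480.5 → t² = 7534.24 → t = 86.8.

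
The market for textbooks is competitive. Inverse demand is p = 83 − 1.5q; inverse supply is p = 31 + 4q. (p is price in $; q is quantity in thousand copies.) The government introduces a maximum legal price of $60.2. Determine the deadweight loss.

$12.77 thousand

Competitive equilibrium: 83 − 1.5q = 31 + 4q → q* = 9.4545, p* = 68.8182.
At the ceiling p = 60.2, quantity supplied = (60.2 − 31)/4 = 7.3.
Willingness to pay at q' = 7.3: 83 − 1.5·7.3 = 72.05.
Δq = 9.4545 − 7.3 = 2.1545; wedge = 72.05 − 60.2 = 11.85.
The triangle = ½ × 2.1545 × 11.85 = $12.77 thousand.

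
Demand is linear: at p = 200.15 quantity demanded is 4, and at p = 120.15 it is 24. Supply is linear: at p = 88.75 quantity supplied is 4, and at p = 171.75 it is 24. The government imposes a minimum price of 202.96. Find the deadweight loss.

841.62

Demand slope = (120.15 − 200.15)/(24 − 4) = −4, so p = 216.15 − 4q.
Supply slope = (171.75 − 88.75)/(24 − 4) = 4.15, so p = 72.15 + 4.15q.
Competitive equilibrium: 216.15 − 4q = 72.15 + 4.15q → q* = 17.6687, p* = 145.4752.
At the floor p = 202.96, quantity demanded = (216.15 − 202.96)/4 = 3.2975.
Sellers' marginal cost at q' = 3.2975: 72.15 + 4.15·3.2975 = 85.8346.
Δq = 17.6687 − 3.2975 = 14.3712; wedge = 202.96 − 85.8346 = 117.1254.
Welfare loss = ½ × 14.3712 × 117.1254 = 841.62.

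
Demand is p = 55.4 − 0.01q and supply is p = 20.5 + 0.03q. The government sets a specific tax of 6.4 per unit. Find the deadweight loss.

512

Competitive equilibrium: 55.4 − 0.01q = 20.5 + 0.03q → q* = 872.5, p* = 46.675.
With the tax, the buyer price exceeds the seller price by 6.4: (55.4 − 0.01q) − (20.5 + 0.03q) = 6.4 → q' = 712.5.
Δq = 872.5 − 712.5 = 160; the wedge equals the tax, 6.4.
DWL = ½ × 160 × 6.4 = 512.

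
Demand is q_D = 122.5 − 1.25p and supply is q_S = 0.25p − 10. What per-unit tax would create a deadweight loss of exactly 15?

In inverse form: demand p = 98 − 0.8q, supply p = 40 + 4q.
Competitive equilibrium: 98 − 0.8q = 40 + 4q → q* = 12.0833, p* = 88.3333.
A tax t gives Δq = t/4.8 and wedge t, so DWL = t²/9.6.
t²/9.6 = 15 → t² = 144 → t = 12.

12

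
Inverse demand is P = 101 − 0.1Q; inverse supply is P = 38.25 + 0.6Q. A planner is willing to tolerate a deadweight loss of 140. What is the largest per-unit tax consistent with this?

Competitive equilibrium: 101 − 0.1Q = 38.25 + 0.6Q → Q* = 89.6429, P* = 92.0357.
A tax t gives ΔQ = t/0.7 and wedge t, so DWL = t²/1.4.
t²/1.4 = 140 → t² = 196 → t = 14.

14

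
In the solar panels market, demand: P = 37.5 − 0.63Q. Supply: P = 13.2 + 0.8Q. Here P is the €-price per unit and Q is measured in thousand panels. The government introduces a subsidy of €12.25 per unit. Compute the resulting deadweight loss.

€52.47 thousand

Competitive equilibrium: 37.5 − 0.63Q = 13.2 + 0.8Q → Q* = 16.993, P* = 26.7944.
The subsidy lowers effective supply by 12.25: P = 0.95 + 0.8Q.
New quantity: 37.5 − 0.63Q = 0.95 + 0.8Q → Q' = 25.5594.
Overproduction ΔQ = 25.5594 − 16.993 = 8.5664; wedge = subsidy = 12.25.
Deadweight loss = ½ × 8.5664 × 12.25 = €52.47 thousand.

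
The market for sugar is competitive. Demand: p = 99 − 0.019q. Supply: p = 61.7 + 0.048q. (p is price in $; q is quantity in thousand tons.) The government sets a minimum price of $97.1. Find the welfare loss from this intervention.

$6987.76 thousand

Competitive equilibrium: 99 − 0.019q = 61.7 + 0.048q → q* = 556.7164, p* = 88.4224.
At the floor p = 97.1, quantity demanded = (99 − 97.1)/0.019 = 100.
Sellers' marginal cost at q' = 100: 61.7 + 0.048·100 = 66.5.
Δq = 556.7164 − 100 = 456.7164; wedge = 97.1 − 66.5 = 30.6.
The triangle = ½ × 456.7164 × 30.6 = $6987.76 thousand.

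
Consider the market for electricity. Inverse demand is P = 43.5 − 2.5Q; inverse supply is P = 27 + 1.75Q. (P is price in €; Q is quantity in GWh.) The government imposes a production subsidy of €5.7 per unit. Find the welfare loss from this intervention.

Competitive equilibrium: 43.5 − 2.5Q = 27 + 1.75Q → Q* = 3.8824, P* = 33.7941.
The subsidy lowers effective supply by 5.7: P = 21.3 + 1.75Q.
New quantity: 43.5 − 2.5Q = 21.3 + 1.75Q → Q' = 5.2235.
Overproduction ΔQ = 5.2235 − 3.8824 = 1.3411; wedge = subsidy = 5.7.
Deadweight loss = ½ × 1.3411 × 5.7 = €3.82.

€3.82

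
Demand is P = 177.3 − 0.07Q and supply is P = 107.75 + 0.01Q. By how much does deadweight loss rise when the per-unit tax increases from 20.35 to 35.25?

Competitive equilibrium: 177.3 − 0.07Q = 107.75 + 0.01Q → Q* = 869.375, P* = 116.4438.
For a per-unit tax t: ΔQ = t/0.08, so DWL = ½·t·(t/0.08) = t²/0.16.
At t = 20.35: DWL = 2588.266. At t = 35.25: DWL = 7766.016.
Increase = 7766.016 − 2588.266 = 5177.75.

5177.75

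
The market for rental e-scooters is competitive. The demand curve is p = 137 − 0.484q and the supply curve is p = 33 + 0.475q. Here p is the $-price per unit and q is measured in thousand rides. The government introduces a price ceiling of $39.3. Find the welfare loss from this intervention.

$4344.19 thousand

Competitive equilibrium: 137 − 0.484q = 33 + 0.475q → q* = 108.4463, p* = 84.512.
At the ceiling p = 39.3, quantity supplied = (39.3 − 33)/0.475 = 13.2632.
Willingness to pay at q' = 13.2632: 137 − 0.484·13.2632 = 130.5806.
Δq = 108.4463 − 13.2632 = 95.1831; wedge = 130.5806 − 39.3 = 91.2806.
Welfare loss = ½ × 95.1831 × 91.2806 = $4344.19 thousand.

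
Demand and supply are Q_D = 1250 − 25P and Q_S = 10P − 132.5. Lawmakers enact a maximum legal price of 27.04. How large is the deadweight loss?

In inverse form: demand P = 50 − 0.04Q, supply P = 13.25 + 0.1Q.
Competitive equilibrium: 50 − 0.04Q = 13.25 + 0.1Q → Q* = 262.5, P* = 39.5.
At the ceiling P = 27.04, quantity supplied = (27.04 − 13.25)/0.1 = 137.9.
Willingness to pay at Q' = 137.9: 50 − 0.04·137.9 = 44.484.
ΔQ = 262.5 − 137.9 = 124.6; wedge = 44.484 − 27.04 = 17.444.
Welfare loss = ½ × 124.6 × 17.444 = 1086.76.

1086.76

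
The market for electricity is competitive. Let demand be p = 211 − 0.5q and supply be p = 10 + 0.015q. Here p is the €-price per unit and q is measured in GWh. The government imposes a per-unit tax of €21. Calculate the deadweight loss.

€428.16

Competitive equilibrium: 211 − 0.5q = 10 + 0.015q → q* = 390.2913, p* = 15.8544.
With the tax, the buyer price exceeds the seller price by 21: (211 − 0.5q) − (10 + 0.015q) = 21 → q' = 349.5146.
Δq = 390.2913 − 349.5146 = 40.7767; the wedge equals the tax, 21.
Deadweight loss = ½ × 40.7767 × 21 = €428.16.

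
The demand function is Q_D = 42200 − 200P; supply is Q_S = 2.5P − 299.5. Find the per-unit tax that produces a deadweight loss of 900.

27

In inverse form: demand P = 211 − 0.005Q, supply P = 119.8 + 0.4Q.
Competitive equilibrium: 211 − 0.005Q = 119.8 + 0.4Q → Q* = 225.1852, P* = 209.8741.
A tax t gives ΔQ = t/0.405 and wedge t, so DWL = t²/0.81.
t²/0.81 = 900 → t² = 729 → t = 27.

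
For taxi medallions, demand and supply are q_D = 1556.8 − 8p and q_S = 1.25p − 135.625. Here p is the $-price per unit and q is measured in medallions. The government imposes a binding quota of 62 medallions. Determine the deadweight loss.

$446.79

In inverse form: demand p = 194.6 − 0.125q, supply p = 108.5 + 0.8q.
Competitive equilibrium: 194.6 − 0.125q = 108.5 + 0.8q → q* = 93.0811, p* = 182.9649.
At q = 62: demand price = 194.6 − 0.125·62 = 186.85; supply price = 108.5 + 0.8·62 = 158.1.
Δq = 93.0811 − 62 = 31.0811; wedge = 186.85 − 158.1 = 28.75.
DWL = ½ × 31.0811 × 28.75 = $446.79.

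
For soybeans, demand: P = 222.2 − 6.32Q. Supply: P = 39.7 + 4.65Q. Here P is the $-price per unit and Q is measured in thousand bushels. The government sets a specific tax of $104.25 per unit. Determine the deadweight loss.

Competitive equilibrium: 222.2 − 6.32Q = 39.7 + 4.65Q → Q* = 16.6363, P* = 117.0587.
With the tax, the buyer price exceeds the seller price by 104.25: (222.2 − 6.32Q) − (39.7 + 4.65Q) = 104.25 → Q' = 7.1331.
ΔQ = 16.6363 − 7.1331 = 9.5032; the wedge equals the tax, 104.25.
Welfare loss = ½ × 9.5032 × 104.25 = $495.35 thousand.

$495.35 thousand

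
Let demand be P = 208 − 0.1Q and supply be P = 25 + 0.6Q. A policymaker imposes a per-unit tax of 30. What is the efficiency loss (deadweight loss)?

642.86

Competitive equilibrium: 208 − 0.1Q = 25 + 0.6Q → Q* = 261.4286, P* = 181.8571.
With the tax, the buyer price exceeds the seller price by 30: (208 − 0.1Q) − (25 + 0.6Q) = 30 → Q' = 218.5714.
ΔQ = 261.4286 − 218.5714 = 42.8572; the wedge equals the tax, 30.
DWL = ½ × 42.8572 × 30 = 642.86.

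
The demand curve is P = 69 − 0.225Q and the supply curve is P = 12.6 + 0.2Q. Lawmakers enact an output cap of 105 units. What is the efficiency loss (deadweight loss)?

Competitive equilibrium: 69 − 0.225Q = 12.6 + 0.2Q → Q* = 132.7059, P* = 39.1412.
At Q = 105: demand price = 69 − 0.225·105 = 45.375; supply price = 12.6 + 0.2·105 = 33.6.
ΔQ = 132.7059 − 105 = 27.7059; wedge = 45.375 − 33.6 = 11.775.
DWL = ½ × 27.7059 × 11.775 = 163.12.

163.12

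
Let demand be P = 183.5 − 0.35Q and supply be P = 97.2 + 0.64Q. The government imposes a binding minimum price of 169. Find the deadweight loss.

1035.76

Competitive equilibrium: 183.5 − 0.35Q = 97.2 + 0.64Q → Q* = 87.17172, P* = 152.9899.
At the floor P = 169, quantity demanded = (183.5 − 169)/0.35 = 41.42857.
Sellers' marginal cost at Q' = 41.42857: 97.2 + 0.64·41.42857 = 123.71428.
ΔQ = 87.17172 − 41.42857 = 45.74315; wedge = 169 − 123.71428 = 45.28572.
DWL = ½ × 45.74315 × 45.28572 = 1035.76.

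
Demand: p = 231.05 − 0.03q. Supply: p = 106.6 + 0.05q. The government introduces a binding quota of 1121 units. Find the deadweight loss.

Competitive equilibrium: 231.05 − 0.03q = 106.6 + 0.05q → q* = 1555.625, p* = 184.3813.
At q = 1121: demand price = 231.05 − 0.03·1121 = 197.42; supply price = 106.6 + 0.05·1121 = 162.65.
Δq = 1555.625 − 1121 = 434.625; wedge = 197.42 − 162.65 = 34.77.
The triangle = ½ × 434.625 × 34.77 = 7555.96.

7555.96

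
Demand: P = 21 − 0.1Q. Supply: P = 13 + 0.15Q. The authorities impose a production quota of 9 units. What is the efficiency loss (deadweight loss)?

66.125

Competitive equilibrium: 21 − 0.1Q = 13 + 0.15Q → Q* = 32, P* = 17.8.
At Q = 9: demand price = 21 − 0.1·9 = 20.1; supply price = 13 + 0.15·9 = 14.35.
ΔQ = 32 − 9 = 23; wedge = 20.1 − 14.35 = 5.75.
Deadweight loss = ½ × 23 × 5.75 = 66.125.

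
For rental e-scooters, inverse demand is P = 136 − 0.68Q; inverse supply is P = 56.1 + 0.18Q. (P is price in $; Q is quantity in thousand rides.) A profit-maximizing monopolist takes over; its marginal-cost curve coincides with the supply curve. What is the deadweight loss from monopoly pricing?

$723.67 thousand

Competitive equilibrium: 136 − 0.68Q = 56.1 + 0.18Q → Q* = 92.907, P* = 72.8233.
Marginal revenue: MR = 136 − 1.36Q. Set MR = MC: 136 − 1.36Q = 56.1 + 0.18Q → Q_m = 51.8831.
Price P_m = 136 − 0.68·51.8831 = 100.7195; MC(Q_m) = 56.1 + 0.18·51.8831 = 65.439.
Competitive Q* = 92.907, so ΔQ = 41.0239; wedge = 100.7195 − 65.439 = 35.2805.
DWL = ½ × 41.0239 × 35.2805 = $723.67 thousand.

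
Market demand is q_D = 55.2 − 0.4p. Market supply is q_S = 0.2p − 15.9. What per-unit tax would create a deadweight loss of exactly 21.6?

18

In inverse form: demand p = 138 − 2.5q, supply p = 79.5 + 5q.
Competitive equilibrium: 138 − 2.5q = 79.5 + 5q → q* = 7.8, p* = 118.5.
A tax t gives Δq = t/7.5 and wedge t, so DWL = t²/15.
t²/15 = 21.6 → t² = 324 → t = 18.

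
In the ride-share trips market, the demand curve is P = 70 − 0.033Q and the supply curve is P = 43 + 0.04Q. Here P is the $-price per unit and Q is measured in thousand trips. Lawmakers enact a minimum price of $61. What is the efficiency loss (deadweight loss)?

Competitive equilibrium: 70 − 0.033Q = 43 + 0.04Q → Q* = 369.863, P* = 57.7945.
At the floor P = 61, quantity demanded = (70 − 61)/0.033 = 272.7273.
Sellers' marginal cost at Q' = 272.7273: 43 + 0.04·272.7273 = 53.9091.
ΔQ = 369.863 − 272.7273 = 97.1357; wedge = 61 − 53.9091 = 7.0909.
DWL = ½ × 97.1357 × 7.0909 = $344.39 thousand.

$344.39 thousand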